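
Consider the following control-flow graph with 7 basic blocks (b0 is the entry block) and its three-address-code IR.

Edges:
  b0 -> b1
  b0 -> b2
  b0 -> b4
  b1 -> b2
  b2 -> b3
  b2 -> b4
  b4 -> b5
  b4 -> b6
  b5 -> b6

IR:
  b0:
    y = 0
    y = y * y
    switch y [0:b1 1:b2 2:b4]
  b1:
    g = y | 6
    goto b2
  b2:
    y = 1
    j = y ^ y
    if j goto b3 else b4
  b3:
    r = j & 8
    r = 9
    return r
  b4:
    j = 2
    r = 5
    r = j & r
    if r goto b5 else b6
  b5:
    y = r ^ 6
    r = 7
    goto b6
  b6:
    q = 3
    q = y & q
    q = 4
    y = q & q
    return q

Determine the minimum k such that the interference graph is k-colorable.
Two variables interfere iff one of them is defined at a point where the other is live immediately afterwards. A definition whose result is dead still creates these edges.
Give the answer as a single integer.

Block summaries:
  b0 def {y} use ∅
  b1 def {g} use {y}
  b2 def {j,y} use ∅
  b3 def {r} use {j}
  b4 def {j,r} use ∅
  b5 def {r,y} use {r}
  b6 def {q,y} use {y}

Live sets:
  b0 li=∅ lo={y}
  b1 li={y} lo=∅
  b2 li=∅ lo={j,y}
  b3 li={j} lo=∅
  b4 li={y} lo={r,y}
  b5 li={r} lo={y}
  b6 li={y} lo=∅

Interference:
  g: ∅
  j: {r,y}
  q: {y}
  r: {j,y}
  y: {j,q,r}

Registers:
  lower bound: {j,r,y} mutually conflict ⇒ χ ≥ 3
  3-colouring: c0={g,y}  c1={j,q}  c2={r}
  χ = 3

Answer: 3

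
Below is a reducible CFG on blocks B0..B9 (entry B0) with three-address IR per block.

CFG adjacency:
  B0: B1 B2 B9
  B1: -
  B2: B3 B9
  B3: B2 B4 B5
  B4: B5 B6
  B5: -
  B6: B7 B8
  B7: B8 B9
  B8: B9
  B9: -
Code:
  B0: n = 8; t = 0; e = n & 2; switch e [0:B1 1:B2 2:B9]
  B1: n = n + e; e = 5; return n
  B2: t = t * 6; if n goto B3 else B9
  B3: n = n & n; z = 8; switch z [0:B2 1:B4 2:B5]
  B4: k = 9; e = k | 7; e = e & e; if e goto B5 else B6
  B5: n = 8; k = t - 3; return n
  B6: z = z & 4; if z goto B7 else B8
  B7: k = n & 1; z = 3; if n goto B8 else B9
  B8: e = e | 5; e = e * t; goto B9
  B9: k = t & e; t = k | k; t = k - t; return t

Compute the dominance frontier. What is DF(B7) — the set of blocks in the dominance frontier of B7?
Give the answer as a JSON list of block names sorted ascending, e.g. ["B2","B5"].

idom tree: B1←B0 B2←B0 B3←B2 B4←B3 B5←B3 B6←B4 B7←B6 B8←B6 B9←B0
Join-block Dom:
  B2: preds {B0,B3}: {B0} ∩ {B0,B2,B3} = {B0}; idom=B0
  B5: preds {B3,B4}: {B0,B2,B3} ∩ {B0,B2,B3,B4} = {B0,B2,B3}; idom=B3
  B8: preds {B6,B7}: {B0,B2,B3,B4,B6} ∩ {B0,B2,B3,B4,B6,B7} = {B0,B2,B3,B4,B6}; idom=B6
  B9: preds {B0,B2,B7,B8}: {B0} ∩ {B0,B2} ∩ {B0,B2,B3,B4,B6,B7} ∩ {B0,B2,B3,B4,B6,B8} = {B0}; idom=B0

Frontier:
  join B2 pred B0: · stop@B0
  join B2 pred B3: B3→B2 stop@B0
  join B5 pred B3: · stop@B3
  join B5 pred B4: B4 stop@B3
  join B8 pred B6: · stop@B6
  join B8 pred B7: B7 stop@B6
  join B9 pred B0: · stop@B0
  join B9 pred B2: B2 stop@B0
  join B9 pred B7: B7→B6→B4→B3→B2 stop@B0
  join B9 pred B8: B8→B6→B4→B3→B2 stop@B0
  B0 → ∅
  B1 → ∅
  B2 → {B2,B9}
  B3 → {B2,B9}
  B4 → {B5,B9}
  B5 → ∅
  B6 → {B9}
  B7 → {B8,B9}
  B8 → {B9}
  B9 → ∅

DF(B7) = ["B8", "B9"]

Answer: ["B8", "B9"]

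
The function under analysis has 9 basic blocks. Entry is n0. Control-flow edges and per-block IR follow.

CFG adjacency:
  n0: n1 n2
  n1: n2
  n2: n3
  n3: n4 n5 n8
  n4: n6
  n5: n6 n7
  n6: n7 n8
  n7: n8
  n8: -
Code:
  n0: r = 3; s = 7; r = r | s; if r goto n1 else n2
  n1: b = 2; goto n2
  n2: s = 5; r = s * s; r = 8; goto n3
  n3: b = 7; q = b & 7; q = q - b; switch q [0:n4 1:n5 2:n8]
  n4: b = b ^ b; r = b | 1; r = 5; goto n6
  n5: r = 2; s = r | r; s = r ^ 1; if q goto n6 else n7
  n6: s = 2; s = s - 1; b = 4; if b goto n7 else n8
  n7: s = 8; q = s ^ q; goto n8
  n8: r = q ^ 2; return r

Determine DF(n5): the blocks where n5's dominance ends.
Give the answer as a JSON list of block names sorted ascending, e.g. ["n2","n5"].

Answer: ["n6", "n7"]

Derivation:
idom tree: n1←n0 n2←n0 n3←n2 n4←n3 n5←n3 n6←n3 n7←n3 n8←n3
Dom∩ at merges:
  n2: preds {n0,n1}: {n0} ∩ {n0,n1} = {n0}; idom=n0
  n6: preds {n4,n5}: {n0,n2,n3,n4} ∩ {n0,n2,n3,n5} = {n0,n2,n3}; idom=n3
  n7: preds {n5,n6}: {n0,n2,n3,n5} ∩ {n0,n2,n3,n6} = {n0,n2,n3}; idom=n3
  n8: preds {n3,n6,n7}: {n0,n2,n3} ∩ {n0,n2,n3,n6} ∩ {n0,n2,n3,n7} = {n0,n2,n3}; idom=n3

DF walk-up:
  join n2 pred n0: · stop@n0
  join n2 pred n1: n1 stop@n0
  join n6 pred n4: n4 stop@n3
  join n6 pred n5: n5 stop@n3
  join n7 pred n5: n5 stop@n3
  join n7 pred n6: n6 stop@n3
  join n8 pred n3: · stop@n3
  join n8 pred n6: n6 stop@n3
  join n8 pred n7: n7 stop@n3
  DF(n0)=∅
  DF(n1)={n2}
  DF(n2)=∅
  DF(n3)=∅
  DF(n4)={n6}
  DF(n5)={n6,n7}
  DF(n6)={n7,n8}
  DF(n7)={n8}
  DF(n8)=∅

DF(n5) = ["n6", "n7"]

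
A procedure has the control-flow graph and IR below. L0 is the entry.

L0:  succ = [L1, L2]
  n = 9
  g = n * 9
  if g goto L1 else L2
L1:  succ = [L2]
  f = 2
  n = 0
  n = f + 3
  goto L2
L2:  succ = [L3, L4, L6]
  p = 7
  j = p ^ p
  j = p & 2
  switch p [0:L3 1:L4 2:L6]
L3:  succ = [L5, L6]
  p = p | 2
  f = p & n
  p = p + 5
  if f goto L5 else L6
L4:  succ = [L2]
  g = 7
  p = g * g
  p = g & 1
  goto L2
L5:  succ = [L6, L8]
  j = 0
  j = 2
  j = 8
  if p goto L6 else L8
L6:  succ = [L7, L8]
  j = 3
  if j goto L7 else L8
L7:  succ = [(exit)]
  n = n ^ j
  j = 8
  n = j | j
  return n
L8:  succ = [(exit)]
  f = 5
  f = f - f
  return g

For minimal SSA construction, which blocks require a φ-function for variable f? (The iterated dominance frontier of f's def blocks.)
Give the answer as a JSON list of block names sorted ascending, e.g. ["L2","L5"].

Answer: ["L2", "L6", "L8"]

Derivation:
idom tree: L1←L0 L2←L0 L3←L2 L4←L2 L5←L3 L6←L2 L7←L6 L8←L2
Join-block Dom:
  L2: preds {L0,L1,L4}: {L0} ∩ {L0,L1} ∩ {L0,L2,L4} = {L0}; idom=L0
  L6: preds {L2,L3,L5}: {L0,L2} ∩ {L0,L2,L3} ∩ {L0,L2,L3,L5} = {L0,L2}; idom=L2
  L8: preds {L5,L6}: {L0,L2,L3,L5} ∩ {L0,L2,L6} = {L0,L2}; idom=L2

DF derivation:
  L2←L0: walk · to L0
  L2←L1: walk L1 to L0
  L2←L4: walk L4→L2 to L0
  L6←L2: walk · to L2
  L6←L3: walk L3 to L2
  L6←L5: walk L5→L3 to L2
  L8←L5: walk L5→L3 to L2
  L8←L6: walk L6 to L2
  L0 → ∅
  L1 → {L2}
  L2 → {L2}
  L3 → {L6,L8}
  L4 → {L2}
  L5 → {L6,L8}
  L6 → {L8}
  L7 → ∅
  L8 → ∅

φ for f: defs {L1,L3,L8}
  DF⁺ = {L2,L6,L8}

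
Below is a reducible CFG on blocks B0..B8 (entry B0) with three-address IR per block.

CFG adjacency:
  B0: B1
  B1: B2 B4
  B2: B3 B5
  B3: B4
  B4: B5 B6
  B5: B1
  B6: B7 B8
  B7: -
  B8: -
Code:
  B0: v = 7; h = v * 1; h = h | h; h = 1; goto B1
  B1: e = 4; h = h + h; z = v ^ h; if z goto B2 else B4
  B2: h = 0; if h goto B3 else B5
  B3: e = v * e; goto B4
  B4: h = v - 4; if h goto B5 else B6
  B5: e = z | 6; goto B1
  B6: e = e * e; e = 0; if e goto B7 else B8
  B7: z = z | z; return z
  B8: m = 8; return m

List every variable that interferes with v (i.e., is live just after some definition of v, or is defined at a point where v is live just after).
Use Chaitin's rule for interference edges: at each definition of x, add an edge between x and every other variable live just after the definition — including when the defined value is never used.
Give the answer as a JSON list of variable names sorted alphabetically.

Answer: ["e", "h", "z"]

Derivation:
Per-block:
  B0: def={h,v} ue=∅
  B1: def={e,h,z} ue={h,v}
  B2: def={h} ue=∅
  B3: def={e} ue={e,v}
  B4: def={h} ue={v}
  B5: def={e} ue={z}
  B6: def={e} ue={e}
  B7: def={z} ue={z}
  B8: def={m} ue=∅

Backward fixpoint:
  live B0: ∅→{h,v}
  live B1: {h,v}→{e,v,z}
  live B2: {e,v,z}→{e,h,v,z}
  live B3: {e,v,z}→{e,v,z}
  live B4: {e,v,z}→{e,h,v,z}
  live B5: {h,v,z}→{h,v}
  live B6: {e,z}→{z}
  live B7: {z}→∅
  live B8: ∅→∅

Conflict graph:
  e — {h,v,z}
  h — {e,v,z}
  m — ∅
  v — {e,h,z}
  z — {e,h,v}

N(v) = ["e", "h", "z"]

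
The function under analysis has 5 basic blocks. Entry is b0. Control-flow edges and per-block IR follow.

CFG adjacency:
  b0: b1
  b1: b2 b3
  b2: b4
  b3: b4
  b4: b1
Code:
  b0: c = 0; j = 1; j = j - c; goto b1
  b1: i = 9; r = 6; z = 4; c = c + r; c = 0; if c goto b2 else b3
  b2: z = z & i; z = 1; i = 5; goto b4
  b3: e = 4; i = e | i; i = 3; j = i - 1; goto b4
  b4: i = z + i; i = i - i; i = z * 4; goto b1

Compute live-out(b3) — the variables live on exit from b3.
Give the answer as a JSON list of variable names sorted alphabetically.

Answer: ["c", "i", "z"]

Analysis:
def/use:
  b0: def={c,j} ue=∅
  b1: def={c,i,r,z} ue={c}
  b2: def={i,z} ue={i,z}
  b3: def={e,i,j} ue={i}
  b4: def={i} ue={i,z}

Backward fixpoint:
  live b0: ∅→{c}
  live b1: {c}→{c,i,z}
  live b2: {c,i,z}→{c,i,z}
  live b3: {c,i,z}→{c,i,z}
  live b4: {c,i,z}→{c}

live-out(b3) = ["c", "i", "z"]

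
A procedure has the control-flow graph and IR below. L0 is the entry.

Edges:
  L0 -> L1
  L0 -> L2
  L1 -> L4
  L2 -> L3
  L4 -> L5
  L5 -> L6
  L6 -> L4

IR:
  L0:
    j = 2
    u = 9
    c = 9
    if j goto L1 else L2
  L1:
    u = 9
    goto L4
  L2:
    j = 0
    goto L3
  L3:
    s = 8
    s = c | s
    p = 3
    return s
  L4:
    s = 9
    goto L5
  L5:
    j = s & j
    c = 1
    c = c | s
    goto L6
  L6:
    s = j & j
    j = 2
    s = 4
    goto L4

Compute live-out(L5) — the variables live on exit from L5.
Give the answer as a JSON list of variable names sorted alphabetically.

def/use:
  L0 def {c,j,u} use ∅
  L1 def {u} use ∅
  L2 def {j} use ∅
  L3 def {p,s} use {c}
  L4 def {s} use ∅
  L5 def {c,j} use {j,s}
  L6 def {j,s} use {j}

Live sets:
  L0 li=∅ lo={c,j}
  L1 li={j} lo={j}
  L2 li={c} lo={c}
  L3 li={c} lo=∅
  L4 li={j} lo={j,s}
  L5 li={j,s} lo={j}
  L6 li={j} lo={j}

live-out(L5) = ["j"]

Answer: ["j"]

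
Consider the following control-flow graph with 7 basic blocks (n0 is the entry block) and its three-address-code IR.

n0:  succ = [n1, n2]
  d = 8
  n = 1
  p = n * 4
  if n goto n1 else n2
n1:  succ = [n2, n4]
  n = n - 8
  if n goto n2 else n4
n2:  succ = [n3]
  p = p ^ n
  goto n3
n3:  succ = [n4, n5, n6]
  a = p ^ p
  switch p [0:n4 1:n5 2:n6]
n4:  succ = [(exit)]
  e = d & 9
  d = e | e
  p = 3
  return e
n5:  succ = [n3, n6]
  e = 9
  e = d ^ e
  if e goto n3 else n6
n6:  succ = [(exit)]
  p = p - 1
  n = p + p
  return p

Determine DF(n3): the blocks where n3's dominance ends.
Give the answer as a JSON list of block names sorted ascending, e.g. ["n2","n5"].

Answer: ["n3", "n4"]

Derivation:
idom tree: n1←n0 n2←n0 n3←n2 n4←n0 n5←n3 n6←n3
Dom at joins:
  n2: preds {n0,n1}: {n0} ∩ {n0,n1} = {n0}; idom=n0
  n3: preds {n2,n5}: {n0,n2} ∩ {n0,n2,n3,n5} = {n0,n2}; idom=n2
  n4: preds {n1,n3}: {n0,n1} ∩ {n0,n2,n3} = {n0}; idom=n0
  n6: preds {n3,n5}: {n0,n2,n3} ∩ {n0,n2,n3,n5} = {n0,n2,n3}; idom=n3

DF walk-up:
  n2←n0: walk · to n0
  n2←n1: walk n1 to n0
  n3←n2: walk · to n2
  n3←n5: walk n5→n3 to n2
  n4←n1: walk n1 to n0
  n4←n3: walk n3→n2 to n0
  n6←n3: walk · to n3
  n6←n5: walk n5 to n3
  n0: DF=∅
  n1: DF={n2,n4}
  n2: DF={n4}
  n3: DF={n3,n4}
  n4: DF=∅
  n5: DF={n3,n6}
  n6: DF=∅

DF(n3) = ["n3", "n4"]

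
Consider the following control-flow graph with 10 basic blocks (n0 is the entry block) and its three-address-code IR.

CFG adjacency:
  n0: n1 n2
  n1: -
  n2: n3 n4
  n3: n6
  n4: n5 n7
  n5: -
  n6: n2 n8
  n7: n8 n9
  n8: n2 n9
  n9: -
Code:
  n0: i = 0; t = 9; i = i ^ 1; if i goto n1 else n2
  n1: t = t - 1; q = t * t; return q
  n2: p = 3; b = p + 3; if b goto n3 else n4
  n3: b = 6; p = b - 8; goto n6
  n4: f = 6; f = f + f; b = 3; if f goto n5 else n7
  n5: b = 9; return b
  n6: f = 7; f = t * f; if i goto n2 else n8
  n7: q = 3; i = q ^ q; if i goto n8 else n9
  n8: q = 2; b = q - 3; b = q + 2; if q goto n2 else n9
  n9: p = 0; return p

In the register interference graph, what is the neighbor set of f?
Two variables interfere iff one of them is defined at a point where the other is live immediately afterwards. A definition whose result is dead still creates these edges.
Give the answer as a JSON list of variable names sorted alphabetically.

Answer: ["b", "i", "t"]

Derivation:
Block summaries:
  n0: {i,t} / ∅
  n1: {q,t} / {t}
  n2: {b,p} / ∅
  n3: {b,p} / ∅
  n4: {b,f} / ∅
  n5: {b} / ∅
  n6: {f} / {i,t}
  n7: {i,q} / ∅
  n8: {b,q} / ∅
  n9: {p} / ∅

Backward fixpoint:
  live n0: ∅→{i,t}
  live n1: {t}→∅
  live n2: {i,t}→{i,t}
  live n3: {i,t}→{i,t}
  live n4: {t}→{t}
  live n5: ∅→∅
  live n6: {i,t}→{i,t}
  live n7: {t}→{i,t}
  live n8: {i,t}→{i,t}
  live n9: ∅→∅

Interfere edges:
  b — {f,i,q,t}
  f — {b,i,t}
  i — {b,f,p,q,t}
  p — {i,t}
  q — {b,i,t}
  t — {b,f,i,p,q}

N(f) = ["b", "i", "t"]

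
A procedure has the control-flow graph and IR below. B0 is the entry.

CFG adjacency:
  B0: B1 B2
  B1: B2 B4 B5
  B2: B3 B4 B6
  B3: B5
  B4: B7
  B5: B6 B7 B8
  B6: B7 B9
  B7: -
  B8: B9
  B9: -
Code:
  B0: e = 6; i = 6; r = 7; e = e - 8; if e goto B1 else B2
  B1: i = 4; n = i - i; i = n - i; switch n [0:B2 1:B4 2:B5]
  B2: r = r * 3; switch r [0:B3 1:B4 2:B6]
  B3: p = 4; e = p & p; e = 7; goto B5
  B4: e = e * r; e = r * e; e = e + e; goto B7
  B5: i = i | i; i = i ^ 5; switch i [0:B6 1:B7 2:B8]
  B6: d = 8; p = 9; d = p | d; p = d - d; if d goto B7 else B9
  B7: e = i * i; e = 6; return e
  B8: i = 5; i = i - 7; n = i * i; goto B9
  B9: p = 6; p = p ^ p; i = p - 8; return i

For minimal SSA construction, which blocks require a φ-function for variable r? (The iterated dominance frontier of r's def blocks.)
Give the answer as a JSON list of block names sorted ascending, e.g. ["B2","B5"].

Answer: ["B4", "B5", "B6", "B7", "B9"]

Analysis:
idom tree: B1←B0 B2←B0 B3←B2 B4←B0 B5←B0 B6←B0 B7←B0 B8←B5 B9←B0
Join-block Dom:
  B2: preds {B0,B1}: {B0} ∩ {B0,B1} = {B0}; idom=B0
  B4: preds {B1,B2}: {B0,B1} ∩ {B0,B2} = {B0}; idom=B0
  B5: preds {B1,B3}: {B0,B1} ∩ {B0,B2,B3} = {B0}; idom=B0
  B6: preds {B2,B5}: {B0,B2} ∩ {B0,B5} = {B0}; idom=B0
  B7: preds {B4,B5,B6}: {B0,B4} ∩ {B0,B5} ∩ {B0,B6} = {B0}; idom=B0
  B9: preds {B6,B8}: {B0,B6} ∩ {B0,B5,B8} = {B0}; idom=B0

DF walk-up:
  B2←B0: walk · to B0
  B2←B1: walk B1 to B0
  B4←B1: walk B1 to B0
  B4←B2: walk B2 to B0
  B5←B1: walk B1 to B0
  B5←B3: walk B3→B2 to B0
  B6←B2: walk B2 to B0
  B6←B5: walk B5 to B0
  B7←B4: walk B4 to B0
  B7←B5: walk B5 to B0
  B7←B6: walk B6 to B0
  B9←B6: walk B6 to B0
  B9←B8: walk B8→B5 to B0
  B0 → ∅
  B1 → {B2,B4,B5}
  B2 → {B4,B5,B6}
  B3 → {B5}
  B4 → {B7}
  B5 → {B6,B7,B9}
  B6 → {B7,B9}
  B7 → ∅
  B8 → {B9}
  B9 → ∅

φ for r: defs {B0,B2}
  DF⁺ = {B4,B5,B6,B7,B9}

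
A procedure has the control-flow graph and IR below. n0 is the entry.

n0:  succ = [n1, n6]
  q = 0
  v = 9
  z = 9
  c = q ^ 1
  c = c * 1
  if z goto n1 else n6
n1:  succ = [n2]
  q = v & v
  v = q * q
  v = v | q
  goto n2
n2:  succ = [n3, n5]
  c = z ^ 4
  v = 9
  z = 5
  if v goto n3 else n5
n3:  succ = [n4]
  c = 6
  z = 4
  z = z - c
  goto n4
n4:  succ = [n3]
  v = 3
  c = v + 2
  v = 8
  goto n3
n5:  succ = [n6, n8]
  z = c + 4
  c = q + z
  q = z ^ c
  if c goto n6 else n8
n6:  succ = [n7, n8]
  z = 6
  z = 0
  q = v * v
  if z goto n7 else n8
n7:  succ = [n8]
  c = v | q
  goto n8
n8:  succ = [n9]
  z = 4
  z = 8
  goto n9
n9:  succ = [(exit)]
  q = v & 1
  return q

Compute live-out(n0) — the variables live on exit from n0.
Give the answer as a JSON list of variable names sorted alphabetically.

Per-block:
  n0: {c,q,v,z} / ∅
  n1: {q,v} / {v}
  n2: {c,v,z} / {z}
  n3: {c,z} / ∅
  n4: {c,v} / ∅
  n5: {c,q,z} / {c,q}
  n6: {q,z} / {v}
  n7: {c} / {q,v}
  n8: {z} / ∅
  n9: {q} / {v}

Backward fixpoint:
  live n0: ∅→{v,z}
  live n1: {v,z}→{q,z}
  live n2: {q,z}→{c,q,v}
  live n3: ∅→∅
  live n4: ∅→∅
  live n5: {c,q,v}→{v}
  live n6: {v}→{q,v}
  live n7: {q,v}→{v}
  live n8: {v}→{v}
  live n9: {v}→∅

live-out(n0) = ["v", "z"]

Answer: ["v", "z"]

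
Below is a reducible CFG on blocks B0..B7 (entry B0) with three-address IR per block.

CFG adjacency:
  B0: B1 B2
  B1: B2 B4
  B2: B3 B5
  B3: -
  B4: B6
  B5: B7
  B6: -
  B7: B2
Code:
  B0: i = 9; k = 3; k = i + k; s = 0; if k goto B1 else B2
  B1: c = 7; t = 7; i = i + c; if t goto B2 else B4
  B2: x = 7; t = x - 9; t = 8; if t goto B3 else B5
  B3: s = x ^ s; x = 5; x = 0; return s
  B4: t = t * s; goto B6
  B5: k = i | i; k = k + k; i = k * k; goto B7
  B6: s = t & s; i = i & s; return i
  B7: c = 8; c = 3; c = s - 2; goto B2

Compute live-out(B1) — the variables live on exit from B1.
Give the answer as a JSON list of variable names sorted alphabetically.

Block summaries:
  B0: def={i,k,s} ue=∅
  B1: def={c,i,t} ue={i}
  B2: def={t,x} ue=∅
  B3: def={s,x} ue={s,x}
  B4: def={t} ue={s,t}
  B5: def={i,k} ue={i}
  B6: def={i,s} ue={i,s,t}
  B7: def={c} ue={s}

Live sets:
  B0: in=∅ out={i,s}
  B1: in={i,s} out={i,s,t}
  B2: in={i,s} out={i,s,x}
  B3: in={s,x} out=∅
  B4: in={i,s,t} out={i,s,t}
  B5: in={i,s} out={i,s}
  B6: in={i,s,t} out=∅
  B7: in={i,s} out={i,s}

live-out(B1) = ["i", "s", "t"]

Answer: ["i", "s", "t"]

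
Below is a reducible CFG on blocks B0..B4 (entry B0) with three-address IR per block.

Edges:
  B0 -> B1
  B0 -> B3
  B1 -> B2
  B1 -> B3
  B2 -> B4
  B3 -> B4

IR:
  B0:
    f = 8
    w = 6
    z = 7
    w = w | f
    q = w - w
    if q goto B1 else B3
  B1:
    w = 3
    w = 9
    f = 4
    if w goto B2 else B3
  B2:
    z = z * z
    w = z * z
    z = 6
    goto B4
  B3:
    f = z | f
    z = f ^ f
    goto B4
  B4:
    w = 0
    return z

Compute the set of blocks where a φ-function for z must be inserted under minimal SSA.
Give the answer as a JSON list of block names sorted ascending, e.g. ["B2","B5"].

idom tree: B1←B0 B2←B1 B3←B0 B4←B0
Dom at joins:
  B3: preds {B0,B1}: {B0} ∩ {B0,B1} = {B0}; idom=B0
  B4: preds {B2,B3}: {B0,B1,B2} ∩ {B0,B3} = {B0}; idom=B0

Frontier:
  join B3 pred B0: · stop@B0
  join B3 pred B1: B1 stop@B0
  join B4 pred B2: B2→B1 stop@B0
  join B4 pred B3: B3 stop@B0
  B0: DF=∅
  B1: DF={B3,B4}
  B2: DF={B4}
  B3: DF={B4}
  B4: DF=∅

φ for z: defs {B0,B2,B3}
  DF⁺ = {B4}

Answer: ["B4"]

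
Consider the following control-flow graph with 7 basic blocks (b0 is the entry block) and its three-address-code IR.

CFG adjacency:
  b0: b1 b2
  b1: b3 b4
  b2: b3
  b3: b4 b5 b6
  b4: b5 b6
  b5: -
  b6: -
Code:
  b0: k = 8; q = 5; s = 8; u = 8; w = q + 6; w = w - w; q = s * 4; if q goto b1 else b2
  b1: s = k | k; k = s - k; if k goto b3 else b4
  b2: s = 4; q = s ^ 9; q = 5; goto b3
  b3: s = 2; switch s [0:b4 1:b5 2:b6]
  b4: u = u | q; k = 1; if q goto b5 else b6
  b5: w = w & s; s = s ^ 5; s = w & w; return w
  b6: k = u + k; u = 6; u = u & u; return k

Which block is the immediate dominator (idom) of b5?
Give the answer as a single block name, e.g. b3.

Answer: b0

Working:
idom tree: b1←b0 b2←b0 b3←b0 b4←b0 b5←b0 b6←b0
Dom∩ at merges:
  b3: preds {b1,b2}: {b0,b1} ∩ {b0,b2} = {b0}; idom=b0
  b4: preds {b1,b3}: {b0,b1} ∩ {b0,b3} = {b0}; idom=b0
  b5: preds {b3,b4}: {b0,b3} ∩ {b0,b4} = {b0}; idom=b0
  b6: preds {b3,b4}: {b0,b3} ∩ {b0,b4} = {b0}; idom=b0

idom(b5) = b0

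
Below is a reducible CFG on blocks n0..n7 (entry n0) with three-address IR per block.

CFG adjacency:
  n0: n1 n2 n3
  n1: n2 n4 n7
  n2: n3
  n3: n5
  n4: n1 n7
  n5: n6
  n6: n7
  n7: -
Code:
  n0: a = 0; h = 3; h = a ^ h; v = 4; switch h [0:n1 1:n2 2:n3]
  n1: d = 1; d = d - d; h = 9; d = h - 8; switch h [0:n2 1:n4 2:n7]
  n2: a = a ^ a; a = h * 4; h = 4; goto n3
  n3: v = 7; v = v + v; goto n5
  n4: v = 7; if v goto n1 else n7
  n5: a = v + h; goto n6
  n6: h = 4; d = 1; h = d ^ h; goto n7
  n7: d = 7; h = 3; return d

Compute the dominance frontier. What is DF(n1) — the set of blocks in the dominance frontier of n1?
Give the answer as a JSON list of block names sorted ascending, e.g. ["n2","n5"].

idom tree: n1←n0 n2←n0 n3←n0 n4←n1 n5←n3 n6←n5 n7←n0
Join-block Dom:
  n1: preds {n0,n4}: {n0} ∩ {n0,n1,n4} = {n0}; idom=n0
  n2: preds {n0,n1}: {n0} ∩ {n0,n1} = {n0}; idom=n0
  n3: preds {n0,n2}: {n0} ∩ {n0,n2} = {n0}; idom=n0
  n7: preds {n1,n4,n6}: {n0,n1} ∩ {n0,n1,n4} ∩ {n0,n3,n5,n6} = {n0}; idom=n0

Frontier:
  n1←n0: walk · to n0
  n1←n4: walk n4→n1 to n0
  n2←n0: walk · to n0
  n2←n1: walk n1 to n0
  n3←n0: walk · to n0
  n3←n2: walk n2 to n0
  n7←n1: walk n1 to n0
  n7←n4: walk n4→n1 to n0
  n7←n6: walk n6→n5→n3 to n0
  DF(n0)=∅
  DF(n1)={n1,n2,n7}
  DF(n2)={n3}
  DF(n3)={n7}
  DF(n4)={n1,n7}
  DF(n5)={n7}
  DF(n6)={n7}
  DF(n7)=∅

DF(n1) = ["n1", "n2", "n7"]

Answer: ["n1", "n2", "n7"]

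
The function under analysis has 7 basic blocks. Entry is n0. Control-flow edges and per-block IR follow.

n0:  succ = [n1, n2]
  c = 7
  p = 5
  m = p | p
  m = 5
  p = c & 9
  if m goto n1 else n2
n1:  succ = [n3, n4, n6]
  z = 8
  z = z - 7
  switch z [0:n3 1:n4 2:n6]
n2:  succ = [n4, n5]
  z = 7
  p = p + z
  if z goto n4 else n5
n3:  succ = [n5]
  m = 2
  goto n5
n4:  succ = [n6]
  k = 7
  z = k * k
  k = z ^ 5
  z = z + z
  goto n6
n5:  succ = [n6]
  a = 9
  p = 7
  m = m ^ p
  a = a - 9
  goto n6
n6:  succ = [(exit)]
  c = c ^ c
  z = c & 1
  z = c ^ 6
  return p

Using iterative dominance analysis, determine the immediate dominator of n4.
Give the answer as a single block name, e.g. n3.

idom tree: n1←n0 n2←n0 n3←n1 n4←n0 n5←n0 n6←n0
Dom∩ at merges:
  n4: preds {n1,n2}: {n0,n1} ∩ {n0,n2} = {n0}; idom=n0
  n5: preds {n2,n3}: {n0,n2} ∩ {n0,n1,n3} = {n0}; idom=n0
  n6: preds {n1,n4,n5}: {n0,n1} ∩ {n0,n4} ∩ {n0,n5} = {n0}; idom=n0

idom(n4) = n0

Answer: n0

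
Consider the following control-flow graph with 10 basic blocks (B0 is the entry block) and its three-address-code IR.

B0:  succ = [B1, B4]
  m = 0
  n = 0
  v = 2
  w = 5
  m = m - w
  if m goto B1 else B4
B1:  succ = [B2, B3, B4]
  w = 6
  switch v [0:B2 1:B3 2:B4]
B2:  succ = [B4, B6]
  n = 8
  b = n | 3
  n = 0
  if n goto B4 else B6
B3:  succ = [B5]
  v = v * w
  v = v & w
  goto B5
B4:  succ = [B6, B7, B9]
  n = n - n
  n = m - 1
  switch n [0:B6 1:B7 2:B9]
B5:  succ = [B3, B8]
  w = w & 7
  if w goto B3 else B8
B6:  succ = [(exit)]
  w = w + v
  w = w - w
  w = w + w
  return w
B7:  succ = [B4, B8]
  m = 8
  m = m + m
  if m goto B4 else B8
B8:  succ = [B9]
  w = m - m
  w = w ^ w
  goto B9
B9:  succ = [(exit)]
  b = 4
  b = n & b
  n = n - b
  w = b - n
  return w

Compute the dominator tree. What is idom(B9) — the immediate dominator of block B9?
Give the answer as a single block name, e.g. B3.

Answer: B0

Working:
idom tree: B1←B0 B2←B1 B3←B1 B4←B0 B5←B3 B6←B0 B7←B4 B8←B0 B9←B0
Dom∩ at merges:
  B3: preds {B1,B5}: {B0,B1} ∩ {B0,B1,B3,B5} = {B0,B1}; idom=B1
  B4: preds {B0,B1,B2,B7}: {B0} ∩ {B0,B1} ∩ {B0,B1,B2} ∩ {B0,B4,B7} = {B0}; idom=B0
  B6: preds {B2,B4}: {B0,B1,B2} ∩ {B0,B4} = {B0}; idom=B0
  B8: preds {B5,B7}: {B0,B1,B3,B5} ∩ {B0,B4,B7} = {B0}; idom=B0
  B9: preds {B4,B8}: {B0,B4} ∩ {B0,B8} = {B0}; idom=B0

idom(B9) = B0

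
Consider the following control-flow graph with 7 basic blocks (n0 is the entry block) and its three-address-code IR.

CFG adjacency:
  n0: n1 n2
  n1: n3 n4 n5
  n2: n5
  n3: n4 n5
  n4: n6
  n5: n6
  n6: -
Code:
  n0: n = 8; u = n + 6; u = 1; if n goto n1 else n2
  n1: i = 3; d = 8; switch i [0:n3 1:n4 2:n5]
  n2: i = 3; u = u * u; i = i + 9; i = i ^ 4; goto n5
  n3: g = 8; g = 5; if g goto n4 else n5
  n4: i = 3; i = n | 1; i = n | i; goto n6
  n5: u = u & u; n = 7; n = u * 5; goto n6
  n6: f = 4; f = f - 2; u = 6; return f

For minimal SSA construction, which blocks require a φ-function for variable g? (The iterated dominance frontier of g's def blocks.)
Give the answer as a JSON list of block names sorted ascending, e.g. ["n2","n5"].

Answer: ["n4", "n5", "n6"]

Derivation:
idom tree: n1←n0 n2←n0 n3←n1 n4←n1 n5←n0 n6←n0
Join-block Dom:
  n4: preds {n1,n3}: {n0,n1} ∩ {n0,n1,n3} = {n0,n1}; idom=n1
  n5: preds {n1,n2,n3}: {n0,n1} ∩ {n0,n2} ∩ {n0,n1,n3} = {n0}; idom=n0
  n6: preds {n4,n5}: {n0,n1,n4} ∩ {n0,n5} = {n0}; idom=n0

Frontier:
  join n4 pred n1: · stop@n1
  join n4 pred n3: n3 stop@n1
  join n5 pred n1: n1 stop@n0
  join n5 pred n2: n2 stop@n0
  join n5 pred n3: n3→n1 stop@n0
  join n6 pred n4: n4→n1 stop@n0
  join n6 pred n5: n5 stop@n0
  n0: DF=∅
  n1: DF={n5,n6}
  n2: DF={n5}
  n3: DF={n4,n5}
  n4: DF={n6}
  n5: DF={n6}
  n6: DF=∅

φ for g: defs {n3}
  DF⁺ = {n4,n5,n6}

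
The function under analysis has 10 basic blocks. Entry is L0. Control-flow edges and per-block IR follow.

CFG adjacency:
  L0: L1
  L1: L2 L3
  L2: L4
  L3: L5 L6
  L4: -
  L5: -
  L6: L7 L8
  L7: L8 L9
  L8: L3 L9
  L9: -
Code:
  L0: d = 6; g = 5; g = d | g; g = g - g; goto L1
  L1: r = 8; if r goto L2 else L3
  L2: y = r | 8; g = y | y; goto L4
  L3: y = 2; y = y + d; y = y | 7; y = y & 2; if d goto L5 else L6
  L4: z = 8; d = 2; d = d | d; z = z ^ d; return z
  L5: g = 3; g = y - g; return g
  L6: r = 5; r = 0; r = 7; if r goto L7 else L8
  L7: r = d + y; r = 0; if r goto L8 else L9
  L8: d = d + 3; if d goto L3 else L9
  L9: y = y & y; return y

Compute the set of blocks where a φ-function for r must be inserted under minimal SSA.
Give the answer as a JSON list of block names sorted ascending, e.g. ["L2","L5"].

Answer: ["L3", "L8", "L9"]

Derivation:
idom tree: L1←L0 L2←L1 L3←L1 L4←L2 L5←L3 L6←L3 L7←L6 L8←L6 L9←L6
Join-block Dom:
  L3: preds {L1,L8}: {L0,L1} ∩ {L0,L1,L3,L6,L8} = {L0,L1}; idom=L1
  L8: preds {L6,L7}: {L0,L1,L3,L6} ∩ {L0,L1,L3,L6,L7} = {L0,L1,L3,L6}; idom=L6
  L9: preds {L7,L8}: {L0,L1,L3,L6,L7} ∩ {L0,L1,L3,L6,L8} = {L0,L1,L3,L6}; idom=L6

Frontier:
  join L3 pred L1: · stop@L1
  join L3 pred L8: L8→L6→L3 stop@L1
  join L8 pred L6: · stop@L6
  join L8 pred L7: L7 stop@L6
  join L9 pred L7: L7 stop@L6
  join L9 pred L8: L8 stop@L6
  L0 → ∅
  L1 → ∅
  L2 → ∅
  L3 → {L3}
  L4 → ∅
  L5 → ∅
  L6 → {L3}
  L7 → {L8,L9}
  L8 → {L3,L9}
  L9 → ∅

φ for r: defs {L1,L6,L7}
  DF⁺ = {L3,L8,L9}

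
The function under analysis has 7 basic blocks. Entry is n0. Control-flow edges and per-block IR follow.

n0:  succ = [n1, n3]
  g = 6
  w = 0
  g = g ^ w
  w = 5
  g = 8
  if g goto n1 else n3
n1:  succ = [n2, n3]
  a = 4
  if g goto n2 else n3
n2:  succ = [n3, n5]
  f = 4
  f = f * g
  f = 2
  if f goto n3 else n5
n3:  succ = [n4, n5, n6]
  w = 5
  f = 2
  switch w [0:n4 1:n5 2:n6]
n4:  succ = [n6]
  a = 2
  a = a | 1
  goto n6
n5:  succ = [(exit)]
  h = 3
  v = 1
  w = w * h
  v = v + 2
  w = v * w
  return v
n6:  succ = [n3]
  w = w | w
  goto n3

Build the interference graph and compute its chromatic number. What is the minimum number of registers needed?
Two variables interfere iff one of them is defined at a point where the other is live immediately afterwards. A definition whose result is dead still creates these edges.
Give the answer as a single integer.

Answer: 3

Analysis:
Per-block:
  n0: {g,w} / ∅
  n1: {a} / {g}
  n2: {f} / {g}
  n3: {f,w} / ∅
  n4: {a} / ∅
  n5: {h,v,w} / {w}
  n6: {w} / {w}

Liveness:
  live n0: ∅→{g,w}
  live n1: {g,w}→{g,w}
  live n2: {g,w}→{w}
  live n3: ∅→{w}
  live n4: {w}→{w}
  live n5: {w}→∅
  live n6: {w}→∅

Interfere edges:
  a↔{g,w}
  f↔{g,w}
  g↔{a,f,w}
  h↔{v,w}
  v↔{h,w}
  w↔{a,f,g,h,v}

Colouring:
  {a,g,w} pairwise interfere (3-clique) ⇒ χ ≥ 3
  assign a→R2 f→R2 g→R1 h→R1 v→R2 w→R0 — no edge inside a register ⇒ χ ≤ 3
  χ = 3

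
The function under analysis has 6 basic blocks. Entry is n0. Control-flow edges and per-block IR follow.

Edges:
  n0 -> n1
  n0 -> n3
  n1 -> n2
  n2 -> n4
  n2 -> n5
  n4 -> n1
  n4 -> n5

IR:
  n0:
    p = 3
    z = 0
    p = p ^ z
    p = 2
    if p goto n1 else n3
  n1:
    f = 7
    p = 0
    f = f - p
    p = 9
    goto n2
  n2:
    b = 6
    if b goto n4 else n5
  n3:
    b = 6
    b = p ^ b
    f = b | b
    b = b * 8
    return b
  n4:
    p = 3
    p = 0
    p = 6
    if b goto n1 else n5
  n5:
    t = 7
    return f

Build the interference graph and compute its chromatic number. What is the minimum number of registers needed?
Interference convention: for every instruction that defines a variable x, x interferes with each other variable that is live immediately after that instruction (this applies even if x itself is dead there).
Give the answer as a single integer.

Answer: 3

Analysis:
Block summaries:
  n0 def {p,z} use ∅
  n1 def {f,p} use ∅
  n2 def {b} use ∅
  n3 def {b,f} use {p}
  n4 def {p} use {b}
  n5 def {t} use {f}

Liveness:
  n0 li=∅ lo={p}
  n1 li=∅ lo={f}
  n2 li={f} lo={b,f}
  n3 li={p} lo=∅
  n4 li={b,f} lo={f}
  n5 li={f} lo=∅

Interference:
  b: {f,p}
  f: {b,p,t}
  p: {b,f,z}
  t: {f}
  z: {p}

Chromatic number:
  lower bound: {b,f,p} mutually conflict ⇒ χ ≥ 3
  assign b→R2 f→R0 p→R1 t→R1 z→R0 — no edge inside a register ⇒ χ ≤ 3
  χ = 3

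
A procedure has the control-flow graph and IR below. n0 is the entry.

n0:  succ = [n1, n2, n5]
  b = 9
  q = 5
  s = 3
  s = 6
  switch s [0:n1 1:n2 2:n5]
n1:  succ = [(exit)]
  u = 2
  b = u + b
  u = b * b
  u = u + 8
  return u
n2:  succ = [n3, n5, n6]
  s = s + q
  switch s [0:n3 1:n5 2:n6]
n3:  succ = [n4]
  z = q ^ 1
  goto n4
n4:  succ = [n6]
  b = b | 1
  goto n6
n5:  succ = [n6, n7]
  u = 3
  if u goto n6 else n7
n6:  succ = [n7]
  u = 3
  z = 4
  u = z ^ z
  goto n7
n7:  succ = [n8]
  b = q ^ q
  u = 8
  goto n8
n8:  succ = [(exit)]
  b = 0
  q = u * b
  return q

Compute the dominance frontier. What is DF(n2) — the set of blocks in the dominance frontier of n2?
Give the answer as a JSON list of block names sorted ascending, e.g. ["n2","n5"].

Answer: ["n5", "n6"]

Working:
idom tree: n1←n0 n2←n0 n3←n2 n4←n3 n5←n0 n6←n0 n7←n0 n8←n7
Join-block Dom:
  n5: preds {n0,n2}: {n0} ∩ {n0,n2} = {n0}; idom=n0
  n6: preds {n2,n4,n5}: {n0,n2} ∩ {n0,n2,n3,n4} ∩ {n0,n5} = {n0}; idom=n0
  n7: preds {n5,n6}: {n0,n5} ∩ {n0,n6} = {n0}; idom=n0

DF walk-up:
  n5←n0: walk · to n0
  n5←n2: walk n2 to n0
  n6←n2: walk n2 to n0
  n6←n4: walk n4→n3→n2 to n0
  n6←n5: walk n5 to n0
  n7←n5: walk n5 to n0
  n7←n6: walk n6 to n0
  n0 → ∅
  n1 → ∅
  n2 → {n5,n6}
  n3 → {n6}
  n4 → {n6}
  n5 → {n6,n7}
  n6 → {n7}
  n7 → ∅
  n8 → ∅

DF(n2) = ["n5", "n6"]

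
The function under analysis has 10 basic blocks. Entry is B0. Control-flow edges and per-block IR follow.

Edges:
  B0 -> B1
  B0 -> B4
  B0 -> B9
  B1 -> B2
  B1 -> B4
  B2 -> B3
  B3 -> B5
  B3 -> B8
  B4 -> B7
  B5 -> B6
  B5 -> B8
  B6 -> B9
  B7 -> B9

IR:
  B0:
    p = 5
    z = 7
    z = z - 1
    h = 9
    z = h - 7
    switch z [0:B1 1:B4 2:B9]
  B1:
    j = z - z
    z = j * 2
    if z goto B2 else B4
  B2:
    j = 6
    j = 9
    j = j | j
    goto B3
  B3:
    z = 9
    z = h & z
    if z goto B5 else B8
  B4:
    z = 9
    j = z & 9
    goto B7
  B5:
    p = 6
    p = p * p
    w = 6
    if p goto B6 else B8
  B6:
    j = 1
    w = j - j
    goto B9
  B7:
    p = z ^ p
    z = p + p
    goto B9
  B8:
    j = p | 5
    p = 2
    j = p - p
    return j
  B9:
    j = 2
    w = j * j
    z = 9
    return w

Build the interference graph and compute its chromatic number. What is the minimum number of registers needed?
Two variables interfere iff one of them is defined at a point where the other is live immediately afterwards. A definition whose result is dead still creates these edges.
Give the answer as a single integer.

Answer: 4

Working:
def/use:
  B0: def={h,p,z} ue=∅
  B1: def={j,z} ue={z}
  B2: def={j} ue=∅
  B3: def={z} ue={h}
  B4: def={j,z} ue=∅
  B5: def={p,w} ue=∅
  B6: def={j,w} ue=∅
  B7: def={p,z} ue={p,z}
  B8: def={j,p} ue={p}
  B9: def={j,w,z} ue=∅

Backward fixpoint:
  B0 li=∅ lo={h,p,z}
  B1 li={h,p,z} lo={h,p}
  B2 li={h,p} lo={h,p}
  B3 li={h,p} lo={p}
  B4 li={p} lo={p,z}
  B5 li=∅ lo={p}
  B6 li=∅ lo=∅
  B7 li={p,z} lo=∅
  B8 li={p} lo=∅
  B9 li=∅ lo=∅

Interference:
  h — {j,p,z}
  j — {h,p,z}
  p — {h,j,w,z}
  w — {p,z}
  z — {h,j,p,w}

Registers:
  {h,j,p,z} pairwise interfere (4-clique) ⇒ χ ≥ 4
  assign h→r2 j→r3 p→r0 w→r2 z→r1 — no edge inside a register ⇒ χ ≤ 4
  χ = 4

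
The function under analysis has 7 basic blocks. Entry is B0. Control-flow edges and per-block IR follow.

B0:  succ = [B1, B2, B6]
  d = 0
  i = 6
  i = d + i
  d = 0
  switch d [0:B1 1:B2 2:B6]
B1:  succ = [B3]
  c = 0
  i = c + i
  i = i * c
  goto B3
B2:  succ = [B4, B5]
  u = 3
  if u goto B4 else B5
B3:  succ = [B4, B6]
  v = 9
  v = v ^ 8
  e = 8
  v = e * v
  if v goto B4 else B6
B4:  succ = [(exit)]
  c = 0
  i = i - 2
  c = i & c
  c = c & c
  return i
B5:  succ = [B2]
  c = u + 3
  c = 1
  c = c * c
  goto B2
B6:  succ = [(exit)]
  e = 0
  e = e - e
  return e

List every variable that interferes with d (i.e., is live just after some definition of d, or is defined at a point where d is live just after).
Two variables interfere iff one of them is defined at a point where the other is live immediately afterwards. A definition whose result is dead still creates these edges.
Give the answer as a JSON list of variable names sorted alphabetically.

def/use:
  B0 def {d,i} use ∅
  B1 def {c,i} use {i}
  B2 def {u} use ∅
  B3 def {e,v} use ∅
  B4 def {c,i} use {i}
  B5 def {c} use {u}
  B6 def {e} use ∅

Backward fixpoint:
  B0: in=∅ out={i}
  B1: in={i} out={i}
  B2: in={i} out={i,u}
  B3: in={i} out={i}
  B4: in={i} out=∅
  B5: in={i,u} out={i}
  B6: in=∅ out=∅

Interference:
  c↔{i}
  d↔{i}
  e↔{i,v}
  i↔{c,d,e,u,v}
  u↔{i}
  v↔{e,i}

N(d) = ["i"]

Answer: ["i"]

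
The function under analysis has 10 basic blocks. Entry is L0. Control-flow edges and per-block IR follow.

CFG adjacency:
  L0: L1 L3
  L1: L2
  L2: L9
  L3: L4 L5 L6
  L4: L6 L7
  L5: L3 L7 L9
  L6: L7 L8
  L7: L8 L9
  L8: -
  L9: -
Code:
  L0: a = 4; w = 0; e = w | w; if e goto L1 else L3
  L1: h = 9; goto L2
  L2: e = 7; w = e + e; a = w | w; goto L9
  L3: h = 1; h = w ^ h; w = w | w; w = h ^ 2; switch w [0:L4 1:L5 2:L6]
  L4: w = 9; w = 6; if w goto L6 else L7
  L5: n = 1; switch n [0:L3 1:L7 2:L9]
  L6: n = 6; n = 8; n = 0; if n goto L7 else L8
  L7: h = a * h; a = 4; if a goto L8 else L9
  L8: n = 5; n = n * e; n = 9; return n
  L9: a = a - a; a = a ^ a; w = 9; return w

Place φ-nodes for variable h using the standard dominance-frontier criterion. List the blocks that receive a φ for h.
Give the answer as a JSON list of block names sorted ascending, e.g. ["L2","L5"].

idom tree: L1←L0 L2←L1 L3←L0 L4←L3 L5←L3 L6←L3 L7←L3 L8←L3 L9←L0
Dom∩ at merges:
  L3: preds {L0,L5}: {L0} ∩ {L0,L3,L5} = {L0}; idom=L0
  L6: preds {L3,L4}: {L0,L3} ∩ {L0,L3,L4} = {L0,L3}; idom=L3
  L7: preds {L4,L5,L6}: {L0,L3,L4} ∩ {L0,L3,L5} ∩ {L0,L3,L6} = {L0,L3}; idom=L3
  L8: preds {L6,L7}: {L0,L3,L6} ∩ {L0,L3,L7} = {L0,L3}; idom=L3
  L9: preds {L2,L5,L7}: {L0,L1,L2} ∩ {L0,L3,L5} ∩ {L0,L3,L7} = {L0}; idom=L0

DF walk-up:
  L3←L0: walk · to L0
  L3←L5: walk L5→L3 to L0
  L6←L3: walk · to L3
  L6←L4: walk L4 to L3
  L7←L4: walk L4 to L3
  L7←L5: walk L5 to L3
  L7←L6: walk L6 to L3
  L8←L6: walk L6 to L3
  L8←L7: walk L7 to L3
  L9←L2: walk L2→L1 to L0
  L9←L5: walk L5→L3 to L0
  L9←L7: walk L7→L3 to L0
  L0 → ∅
  L1 → {L9}
  L2 → {L9}
  L3 → {L3,L9}
  L4 → {L6,L7}
  L5 → {L3,L7,L9}
  L6 → {L7,L8}
  L7 → {L8,L9}
  L8 → ∅
  L9 → ∅

φ for h: defs {L1,L3,L7}
  DF⁺ = {L3,L8,L9}

Answer: ["L3", "L8", "L9"]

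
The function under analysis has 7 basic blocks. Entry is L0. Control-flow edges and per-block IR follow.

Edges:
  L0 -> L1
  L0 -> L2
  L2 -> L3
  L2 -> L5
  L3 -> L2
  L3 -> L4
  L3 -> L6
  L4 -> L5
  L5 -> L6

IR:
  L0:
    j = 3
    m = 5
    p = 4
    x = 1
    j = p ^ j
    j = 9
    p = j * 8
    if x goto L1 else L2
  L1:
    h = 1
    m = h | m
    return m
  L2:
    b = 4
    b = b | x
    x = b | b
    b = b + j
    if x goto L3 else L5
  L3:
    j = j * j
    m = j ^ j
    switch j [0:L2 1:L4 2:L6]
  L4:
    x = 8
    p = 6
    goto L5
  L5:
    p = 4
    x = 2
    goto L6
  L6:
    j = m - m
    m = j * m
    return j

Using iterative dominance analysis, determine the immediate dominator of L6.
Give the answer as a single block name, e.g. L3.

Answer: L2

Working:
idom tree: L1←L0 L2←L0 L3←L2 L4←L3 L5←L2 L6←L2
Join-block Dom:
  L2: preds {L0,L3}: {L0} ∩ {L0,L2,L3} = {L0}; idom=L0
  L5: preds {L2,L4}: {L0,L2} ∩ {L0,L2,L3,L4} = {L0,L2}; idom=L2
  L6: preds {L3,L5}: {L0,L2,L3} ∩ {L0,L2,L5} = {L0,L2}; idom=L2

idom(L6) = L2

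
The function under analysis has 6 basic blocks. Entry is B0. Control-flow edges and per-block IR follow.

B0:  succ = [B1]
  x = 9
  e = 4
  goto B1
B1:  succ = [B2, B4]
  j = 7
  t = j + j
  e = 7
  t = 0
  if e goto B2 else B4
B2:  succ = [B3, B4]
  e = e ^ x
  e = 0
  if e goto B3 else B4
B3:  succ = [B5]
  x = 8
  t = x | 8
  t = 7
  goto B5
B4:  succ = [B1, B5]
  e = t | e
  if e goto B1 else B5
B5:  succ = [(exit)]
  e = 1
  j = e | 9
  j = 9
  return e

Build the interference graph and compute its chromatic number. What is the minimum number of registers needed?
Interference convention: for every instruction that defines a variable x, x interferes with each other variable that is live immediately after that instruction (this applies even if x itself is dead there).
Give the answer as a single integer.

Block summaries:
  B0: {e,x} / ∅
  B1: {e,j,t} / ∅
  B2: {e} / {e,x}
  B3: {t,x} / ∅
  B4: {e} / {e,t}
  B5: {e,j} / ∅

Live sets:
  live B0: ∅→{x}
  live B1: {x}→{e,t,x}
  live B2: {e,t,x}→{e,t,x}
  live B3: ∅→∅
  live B4: {e,t,x}→{x}
  live B5: ∅→∅

Conflict graph:
  e↔{j,t,x}
  j↔{e,x}
  t↔{e,x}
  x↔{e,j,t}

Colouring:
  {e,j,x} pairwise interfere (3-clique) ⇒ χ ≥ 3
  3-colouring: R0={e}  R1={x}  R2={j,t}
  χ = 3

Answer: 3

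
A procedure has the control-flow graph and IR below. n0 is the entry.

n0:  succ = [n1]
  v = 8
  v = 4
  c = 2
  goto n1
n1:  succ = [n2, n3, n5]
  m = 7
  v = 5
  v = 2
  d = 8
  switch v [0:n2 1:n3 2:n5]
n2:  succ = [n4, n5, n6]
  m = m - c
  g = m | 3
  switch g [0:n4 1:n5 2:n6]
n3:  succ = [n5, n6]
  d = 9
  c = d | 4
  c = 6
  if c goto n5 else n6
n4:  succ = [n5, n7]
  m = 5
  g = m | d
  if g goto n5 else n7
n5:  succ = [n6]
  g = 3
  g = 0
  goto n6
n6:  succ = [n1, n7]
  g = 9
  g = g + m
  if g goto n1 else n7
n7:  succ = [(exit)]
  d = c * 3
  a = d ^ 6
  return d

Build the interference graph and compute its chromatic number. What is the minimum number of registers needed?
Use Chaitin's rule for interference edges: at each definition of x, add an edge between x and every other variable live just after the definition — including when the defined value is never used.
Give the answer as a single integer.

Answer: 4

Derivation:
Block summaries:
  n0 def {c,v} use ∅
  n1 def {d,m,v} use ∅
  n2 def {g,m} use {c,m}
  n3 def {c,d} use ∅
  n4 def {g,m} use {d}
  n5 def {g} use ∅
  n6 def {g} use {m}
  n7 def {a,d} use {c}

Liveness:
  n0: in=∅ out={c}
  n1: in={c} out={c,d,m}
  n2: in={c,d,m} out={c,d,m}
  n3: in={m} out={c,m}
  n4: in={c,d} out={c,m}
  n5: in={c,m} out={c,m}
  n6: in={c,m} out={c}
  n7: in={c} out=∅

Conflict graph:
  a: {d}
  c: {d,g,m,v}
  d: {a,c,g,m,v}
  g: {c,d,m}
  m: {c,d,g,v}
  v: {c,d,m}

Colouring:
  {c,d,g,m} pairwise interfere (4-clique) ⇒ χ ≥ 4
  assign a→c1 c→c1 d→c0 g→c3 m→c2 v→c3 — no edge inside a register ⇒ χ ≤ 4
  χ = 4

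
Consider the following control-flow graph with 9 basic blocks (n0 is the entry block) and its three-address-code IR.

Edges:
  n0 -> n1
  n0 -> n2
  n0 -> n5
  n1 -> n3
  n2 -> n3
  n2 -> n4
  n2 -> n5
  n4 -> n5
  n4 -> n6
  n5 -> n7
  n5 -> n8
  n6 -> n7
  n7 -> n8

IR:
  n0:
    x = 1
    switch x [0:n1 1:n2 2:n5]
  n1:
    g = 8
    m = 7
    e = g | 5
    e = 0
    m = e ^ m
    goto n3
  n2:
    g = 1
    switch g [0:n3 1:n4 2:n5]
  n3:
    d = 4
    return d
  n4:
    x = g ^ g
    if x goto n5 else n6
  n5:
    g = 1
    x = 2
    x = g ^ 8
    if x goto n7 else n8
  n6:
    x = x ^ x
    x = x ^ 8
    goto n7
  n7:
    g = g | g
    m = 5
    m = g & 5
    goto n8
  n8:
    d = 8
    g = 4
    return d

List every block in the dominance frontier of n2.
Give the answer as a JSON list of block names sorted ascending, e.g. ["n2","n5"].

Answer: ["n3", "n5", "n7"]

Working:
idom tree: n1←n0 n2←n0 n3←n0 n4←n2 n5←n0 n6←n4 n7←n0 n8←n0
Dom∩ at merges:
  n3: preds {n1,n2}: {n0,n1} ∩ {n0,n2} = {n0}; idom=n0
  n5: preds {n0,n2,n4}: {n0} ∩ {n0,n2} ∩ {n0,n2,n4} = {n0}; idom=n0
  n7: preds {n5,n6}: {n0,n5} ∩ {n0,n2,n4,n6} = {n0}; idom=n0
  n8: preds {n5,n7}: {n0,n5} ∩ {n0,n7} = {n0}; idom=n0

Frontier:
  join n3 pred n1: n1 stop@n0
  join n3 pred n2: n2 stop@n0
  join n5 pred n0: · stop@n0
  join n5 pred n2: n2 stop@n0
  join n5 pred n4: n4→n2 stop@n0
  join n7 pred n5: n5 stop@n0
  join n7 pred n6: n6→n4→n2 stop@n0
  join n8 pred n5: n5 stop@n0
  join n8 pred n7: n7 stop@n0
  DF(n0)=∅
  DF(n1)={n3}
  DF(n2)={n3,n5,n7}
  DF(n3)=∅
  DF(n4)={n5,n7}
  DF(n5)={n7,n8}
  DF(n6)={n7}
  DF(n7)={n8}
  DF(n8)=∅

DF(n2) = ["n3", "n5", "n7"]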